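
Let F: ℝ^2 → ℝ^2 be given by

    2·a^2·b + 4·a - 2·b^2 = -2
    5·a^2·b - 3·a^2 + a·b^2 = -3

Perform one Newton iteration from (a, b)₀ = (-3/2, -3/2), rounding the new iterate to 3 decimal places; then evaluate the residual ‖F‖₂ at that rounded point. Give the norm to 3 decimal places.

At (-3/2, -3/2): F = (-15.250, -24.000).
Jacobian J = [[4·a·b + 4, 2·a^2 - 4·b], [10·a·b - 6·a + b^2, 5·a^2 + 2·a·b]].
At the point, J = [[13.000, 10.500], [33.750, 15.750]] (det J = -149.625).
Solving J·Δ = −F gives Δ = (0.079, 1.355).
Then the next iterate is (a, b)₁ = (-1.421, -0.145).
Re-evaluating at (-1.421, -0.145): F = (-4.31163, -4.55155), so ‖F‖₂ = 6.270.

6.270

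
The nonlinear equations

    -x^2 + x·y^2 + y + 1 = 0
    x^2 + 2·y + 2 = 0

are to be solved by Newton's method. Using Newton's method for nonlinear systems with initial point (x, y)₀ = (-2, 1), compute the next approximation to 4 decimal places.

(6.0000, 13.0000)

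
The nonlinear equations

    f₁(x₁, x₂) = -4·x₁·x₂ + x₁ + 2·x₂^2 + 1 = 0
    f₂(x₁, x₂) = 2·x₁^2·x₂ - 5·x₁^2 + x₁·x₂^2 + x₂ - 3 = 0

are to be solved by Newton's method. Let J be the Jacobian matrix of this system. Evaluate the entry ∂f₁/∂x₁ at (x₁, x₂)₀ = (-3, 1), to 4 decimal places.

-3.0000

∂f₁/∂x₁ = -4·x₂ + 1.
At (-3, 1) this is -3.0000.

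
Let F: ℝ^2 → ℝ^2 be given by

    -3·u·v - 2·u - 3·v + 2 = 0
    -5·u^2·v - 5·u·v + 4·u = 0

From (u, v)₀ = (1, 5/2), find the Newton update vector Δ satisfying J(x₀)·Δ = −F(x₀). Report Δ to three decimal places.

At (1, 5/2): F = (-15.000, -21.000).
Jacobian J = [[-3·v - 2, -3·u - 3], [-10·u·v - 5·v + 4, -5·u^2 - 5·u]].
At the point, J = [[-9.500, -6.000], [-33.500, -10.000]] (det J = -106.000).
Solving J·Δ = −F gives Δ = (0.226, -2.858).

(0.226, -2.858)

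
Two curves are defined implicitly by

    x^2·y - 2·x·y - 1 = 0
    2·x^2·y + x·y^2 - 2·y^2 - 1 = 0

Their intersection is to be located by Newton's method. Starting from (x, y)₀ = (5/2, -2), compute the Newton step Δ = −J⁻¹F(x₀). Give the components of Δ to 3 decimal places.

At (5/2, -2): F = (-3.500, -24.000).
Jacobian J = [[2·x·y - 2·y, x^2 - 2·x], [4·x·y + y^2, 2·x^2 + 2·x·y - 4·y]].
At the point, J = [[-6.000, 1.250], [-16.000, 10.500]] (det J = -43.000).
Solving J·Δ = −F gives Δ = (-0.157, 2.047).

(-0.157, 2.047)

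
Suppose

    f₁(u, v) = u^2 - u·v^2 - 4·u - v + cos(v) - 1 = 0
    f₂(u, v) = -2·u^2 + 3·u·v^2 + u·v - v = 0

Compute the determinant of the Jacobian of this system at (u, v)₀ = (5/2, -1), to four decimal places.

J = [[2·u - v^2 - 4, -2·u·v - sin(v) - 1], [-4·u + 3·v^2 + v, 6·u·v + u - 1]].
At the point, J = [[0.0000, 4.841471], [-8.0000, -13.5000]].
det J = 38.7318.

38.7318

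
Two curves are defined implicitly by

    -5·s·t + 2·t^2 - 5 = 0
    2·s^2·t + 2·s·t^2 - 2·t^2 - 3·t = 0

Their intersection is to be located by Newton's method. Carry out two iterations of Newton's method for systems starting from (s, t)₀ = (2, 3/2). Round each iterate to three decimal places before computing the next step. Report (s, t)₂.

At (2, 3/2): F = (-15.500, 12.000).
Jacobian J = [[-5·t, -5·s + 4·t], [4·s·t + 2·t^2, 2·s^2 + 4·s·t - 4·t - 3]].
At the point, J = [[-7.500, -4.000], [16.500, 11.000]] (det J = -16.500).
Solving J·Δ = −F gives Δ = (-7.424, 10.045).
Then the next iterate is (s, t)₁ = (-5.424, 11.545).
Round to (-5.424, 11.545) and repeat: F = (574.67445, -1067.80407), J = [[-57.725, 73.300], [16.09373, -240.82077]].
Δ = (4.726, -4.118), so (s, t)₂ = (-0.698, 7.427).

(-0.698, 7.427)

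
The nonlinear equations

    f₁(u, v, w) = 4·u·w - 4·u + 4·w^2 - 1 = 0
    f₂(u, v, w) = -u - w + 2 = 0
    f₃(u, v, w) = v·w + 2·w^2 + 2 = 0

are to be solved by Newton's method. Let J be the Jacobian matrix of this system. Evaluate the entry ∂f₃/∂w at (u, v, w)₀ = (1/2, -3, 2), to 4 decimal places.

5.0000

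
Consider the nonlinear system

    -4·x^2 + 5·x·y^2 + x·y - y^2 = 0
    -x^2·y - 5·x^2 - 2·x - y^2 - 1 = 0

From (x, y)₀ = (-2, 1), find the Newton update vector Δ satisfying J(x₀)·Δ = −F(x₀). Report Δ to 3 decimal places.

(0.894, -0.389)

At (-2, 1): F = (-29.000, -22.000).
Jacobian J = [[-8·x + 5·y^2 + y, 10·x·y + x - 2·y], [-2·x·y - 10·x - 2, -x^2 - 2·y]].
At the point, J = [[22.000, -24.000], [22.000, -6.000]] (det J = 396.000).
Solving J·Δ = −F gives Δ = (0.894, -0.389).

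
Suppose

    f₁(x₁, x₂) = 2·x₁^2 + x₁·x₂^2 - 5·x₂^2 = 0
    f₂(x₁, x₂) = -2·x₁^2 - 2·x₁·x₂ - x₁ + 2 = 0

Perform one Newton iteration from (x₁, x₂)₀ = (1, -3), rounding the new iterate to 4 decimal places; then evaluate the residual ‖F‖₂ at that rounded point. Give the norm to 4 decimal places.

At (1, -3): F = (-34.0000, 5.0000).
Jacobian J = [[4·x₁ + x₂^2, 2·x₁·x₂ - 10·x₂], [-4·x₁ - 2·x₂ - 1, -2·x₁]].
At the point, J = [[13.0000, 24.0000], [1.0000, -2.0000]] (det J = -50.0000).
Solving J·Δ = −F gives Δ = (-1.0400, 1.9800).
Then the next iterate is (x₁, x₂)₁ = (-0.0400, -1.0200).
Re-evaluating at (-0.0400, -1.0200): F = (-5.240416, 1.9552), so ‖F‖₂ = 5.5933.

5.5933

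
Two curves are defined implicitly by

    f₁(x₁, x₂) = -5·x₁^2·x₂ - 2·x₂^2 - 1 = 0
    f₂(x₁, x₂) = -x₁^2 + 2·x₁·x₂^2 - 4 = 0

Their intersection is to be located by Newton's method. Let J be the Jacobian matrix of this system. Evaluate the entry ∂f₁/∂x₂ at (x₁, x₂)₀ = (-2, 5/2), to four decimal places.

∂f₁/∂x₂ = -5·x₁^2 - 4·x₂.
At (-2, 5/2) this is -30.0000.

-30.0000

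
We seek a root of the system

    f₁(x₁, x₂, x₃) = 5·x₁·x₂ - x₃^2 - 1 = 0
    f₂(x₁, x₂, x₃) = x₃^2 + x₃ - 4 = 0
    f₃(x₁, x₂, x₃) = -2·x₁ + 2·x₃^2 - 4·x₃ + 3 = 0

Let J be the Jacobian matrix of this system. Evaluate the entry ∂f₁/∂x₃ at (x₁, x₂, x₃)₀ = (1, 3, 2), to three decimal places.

-4.000

∂f₁/∂x₃ = -2·x₃.
At (1, 3, 2) this is -4.000.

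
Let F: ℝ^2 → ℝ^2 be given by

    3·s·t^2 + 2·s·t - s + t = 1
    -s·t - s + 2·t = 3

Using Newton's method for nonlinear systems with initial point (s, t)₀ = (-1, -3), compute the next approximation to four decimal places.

At (-1, -3): F = (-24.0000, -11.0000).
Jacobian J = [[3·t^2 + 2·t - 1, 6·s·t + 2·s + 1], [-t - 1, -s + 2]].
At the point, J = [[20.0000, 17.0000], [2.0000, 3.0000]] (det J = 26.0000).
Solving J·Δ = −F gives Δ = (-4.4231, 6.6154).
Then the next iterate is (s, t)₁ = (-5.4231, 3.6154).

(-5.4231, 3.6154)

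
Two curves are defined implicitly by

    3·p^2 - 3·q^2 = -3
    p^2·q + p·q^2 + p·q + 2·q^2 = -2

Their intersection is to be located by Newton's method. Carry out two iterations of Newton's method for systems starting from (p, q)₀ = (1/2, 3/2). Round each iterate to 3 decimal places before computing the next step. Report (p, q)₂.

(-7.957, 3.139)

At (1/2, 3/2): F = (-3.000, 8.750).
Jacobian J = [[6·p, -6·q], [2·p·q + q^2 + q, p^2 + 2·p·q + p + 4·q]].
At the point, J = [[3.000, -9.000], [5.250, 8.250]] (det J = 72.000).
Solving J·Δ = −F gives Δ = (-0.750, -0.583).
Then the next iterate is (p, q)₁ = (-0.250, 0.917).
Round to (-0.250, 0.917) and repeat: F = (0.66483, 3.29962), J = [[-1.500, -5.502], [1.29939, 3.022]].
Δ = (-7.707, 2.222), so (p, q)₂ = (-7.957, 3.139).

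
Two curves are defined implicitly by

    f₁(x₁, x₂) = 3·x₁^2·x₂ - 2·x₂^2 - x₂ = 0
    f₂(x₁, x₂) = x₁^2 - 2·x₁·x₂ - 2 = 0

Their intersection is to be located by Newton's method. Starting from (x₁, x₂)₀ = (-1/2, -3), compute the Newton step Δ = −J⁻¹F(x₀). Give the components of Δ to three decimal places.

At (-1/2, -3): F = (-17.250, -4.750).
Jacobian J = [[6·x₁·x₂, 3·x₁^2 - 4·x₂ - 1], [2·x₁ - 2·x₂, -2·x₁]].
At the point, J = [[9.000, 11.750], [5.000, 1.000]] (det J = -49.750).
Solving J·Δ = −F gives Δ = (0.775, 0.874).

(0.775, 0.874)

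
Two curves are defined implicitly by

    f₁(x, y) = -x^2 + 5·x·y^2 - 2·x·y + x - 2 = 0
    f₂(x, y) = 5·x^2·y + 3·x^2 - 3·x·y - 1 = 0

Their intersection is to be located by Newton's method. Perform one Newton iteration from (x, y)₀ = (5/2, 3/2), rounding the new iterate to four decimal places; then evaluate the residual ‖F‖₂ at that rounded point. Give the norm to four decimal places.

15.4186

At (5/2, 3/2): F = (14.8750, 53.3750).
Jacobian J = [[-2·x + 5·y^2 - 2·y + 1, 10·x·y - 2·x], [10·x·y + 6·x - 3·y, 5·x^2 - 3·x]].
At the point, J = [[4.2500, 32.5000], [48.0000, 23.7500]] (det J = -1459.0625).
Solving J·Δ = −F gives Δ = (-0.9468, -0.3339).
Then the next iterate is (x, y)₁ = (1.5532, 1.1661).
Re-evaluating at (1.5532, 1.1661): F = (4.078520, 14.869406), so ‖F‖₂ = 15.4186.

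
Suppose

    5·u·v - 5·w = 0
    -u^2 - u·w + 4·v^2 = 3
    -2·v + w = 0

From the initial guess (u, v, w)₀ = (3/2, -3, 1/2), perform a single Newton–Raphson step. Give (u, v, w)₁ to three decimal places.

At (3/2, -3, 1/2): F = (-25.000, 30.000, 6.500).
Jacobian J = [[5·v, 5·u, -5], [-2·u - w, 8·v, -u], [0, -2, 1]].
At the point, J = [[-15.000, 7.500, -5.000], [-3.500, -24.000, -1.500], [0.000, -2.000, 1.000]] (det J = 396.250).
Solving J·Δ = −F gives Δ = (0.260, 1.438, -3.623).
Then the next iterate is (u, v, w)₁ = (1.760, -1.562, -3.123).

(1.760, -1.562, -3.123)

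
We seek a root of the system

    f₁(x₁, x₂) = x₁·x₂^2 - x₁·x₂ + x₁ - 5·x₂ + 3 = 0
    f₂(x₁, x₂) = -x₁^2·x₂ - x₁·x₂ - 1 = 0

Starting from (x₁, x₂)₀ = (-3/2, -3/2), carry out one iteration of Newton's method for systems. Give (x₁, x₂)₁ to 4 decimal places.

At (-3/2, -3/2): F = (3.3750, 0.1250).
Jacobian J = [[x₂^2 - x₂ + 1, 2·x₁·x₂ - x₁ - 5], [-2·x₁·x₂ - x₂, -x₁^2 - x₁]].
At the point, J = [[4.7500, 1.0000], [-3.0000, -0.7500]] (det J = -0.5625).
Solving J·Δ = −F gives Δ = (-4.7222, 19.0556).
Then the next iterate is (x₁, x₂)₁ = (-6.2222, 17.5556).

(-6.2222, 17.5556)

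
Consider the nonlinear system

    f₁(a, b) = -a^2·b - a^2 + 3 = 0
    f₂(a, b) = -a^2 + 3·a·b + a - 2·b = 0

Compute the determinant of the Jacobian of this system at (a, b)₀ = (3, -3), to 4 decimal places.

-42.0000

J = [[-2·a·b - 2·a, -a^2], [-2·a + 3·b + 1, 3·a - 2]].
At the point, J = [[12.0000, -9.0000], [-14.0000, 7.0000]].
det J = -42.0000.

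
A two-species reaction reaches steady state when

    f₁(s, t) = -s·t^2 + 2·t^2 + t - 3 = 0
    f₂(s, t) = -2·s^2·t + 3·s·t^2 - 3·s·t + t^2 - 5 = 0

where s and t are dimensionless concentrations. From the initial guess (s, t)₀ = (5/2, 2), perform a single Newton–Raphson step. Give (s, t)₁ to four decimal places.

(1.7429, 2.0286)

At (5/2, 2): F = (-3.0000, -11.0000).
Jacobian J = [[-t^2, -2·s·t + 4·t + 1], [-4·s·t + 3·t^2 - 3·t, -2·s^2 + 6·s·t - 3·s + 2·t]].
At the point, J = [[-4.0000, -1.0000], [-14.0000, 14.0000]] (det J = -70.0000).
Solving J·Δ = −F gives Δ = (-0.7571, 0.0286).
Then the next iterate is (s, t)₁ = (1.7429, 2.0286).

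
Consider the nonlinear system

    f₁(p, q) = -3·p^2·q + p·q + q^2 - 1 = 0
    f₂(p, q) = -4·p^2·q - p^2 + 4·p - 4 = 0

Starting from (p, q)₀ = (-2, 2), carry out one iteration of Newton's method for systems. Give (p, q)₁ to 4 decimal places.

At (-2, 2): F = (-25.0000, -48.0000).
Jacobian J = [[-6·p·q + q, -3·p^2 + p + 2·q], [-8·p·q - 2·p + 4, -4·p^2]].
At the point, J = [[26.0000, -10.0000], [40.0000, -16.0000]] (det J = -16.0000).
Solving J·Δ = −F gives Δ = (-5.0000, -15.5000).
Then the next iterate is (p, q)₁ = (-7.0000, -13.5000).

(-7.0000, -13.5000)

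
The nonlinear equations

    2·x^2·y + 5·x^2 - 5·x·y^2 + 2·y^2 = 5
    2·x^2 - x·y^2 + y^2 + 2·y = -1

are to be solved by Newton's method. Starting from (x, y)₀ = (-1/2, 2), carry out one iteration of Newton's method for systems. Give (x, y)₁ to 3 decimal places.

(-1.250, 0.000)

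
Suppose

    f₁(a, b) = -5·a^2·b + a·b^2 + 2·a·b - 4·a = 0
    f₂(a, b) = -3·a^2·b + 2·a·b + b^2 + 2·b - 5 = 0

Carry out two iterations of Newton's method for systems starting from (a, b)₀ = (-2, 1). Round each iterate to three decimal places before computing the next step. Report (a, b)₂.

(-0.102, 1.498)

At (-2, 1): F = (-18.000, -18.000).
Jacobian J = [[-10·a·b + b^2 + 2·b - 4, -5·a^2 + 2·a·b + 2·a], [-6·a·b + 2·b, -3·a^2 + 2·a + 2·b + 2]].
At the point, J = [[19.000, -28.000], [14.000, -12.000]] (det J = 164.000).
Solving J·Δ = −F gives Δ = (1.756, 0.549).
Then the next iterate is (a, b)₁ = (-0.244, 1.549).
Round to (-0.244, 1.549) and repeat: F = (-0.82647, -0.53517), J = [[5.27696, -1.54159], [5.36574, 4.43139]].
Δ = (0.142, -0.051), so (a, b)₂ = (-0.102, 1.498).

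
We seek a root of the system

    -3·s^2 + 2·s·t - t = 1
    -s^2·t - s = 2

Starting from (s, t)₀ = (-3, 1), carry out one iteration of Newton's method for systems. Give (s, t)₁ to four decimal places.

At (-3, 1): F = (-35.0000, -8.0000).
Jacobian J = [[-6·s + 2·t, 2·s - 1], [-2·s·t - 1, -s^2]].
At the point, J = [[20.0000, -7.0000], [5.0000, -9.0000]] (det J = -145.0000).
Solving J·Δ = −F gives Δ = (1.7862, 0.1034).
Then the next iterate is (s, t)₁ = (-1.2138, 1.1034).

(-1.2138, 1.1034)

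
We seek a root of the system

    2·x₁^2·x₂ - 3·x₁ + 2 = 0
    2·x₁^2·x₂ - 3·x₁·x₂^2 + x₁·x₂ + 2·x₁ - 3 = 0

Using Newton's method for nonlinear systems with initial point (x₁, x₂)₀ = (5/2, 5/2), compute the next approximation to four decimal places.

(1.7259, 1.8024)

At (5/2, 5/2): F = (25.7500, -7.3750).
Jacobian J = [[4·x₁·x₂ - 3, 2·x₁^2], [4·x₁·x₂ - 3·x₂^2 + x₂ + 2, 2·x₁^2 - 6·x₁·x₂ + x₁]].
At the point, J = [[22.0000, 12.5000], [10.7500, -22.5000]] (det J = -629.3750).
Solving J·Δ = −F gives Δ = (-0.7741, -0.6976).
Then the next iterate is (x₁, x₂)₁ = (1.7259, 1.8024).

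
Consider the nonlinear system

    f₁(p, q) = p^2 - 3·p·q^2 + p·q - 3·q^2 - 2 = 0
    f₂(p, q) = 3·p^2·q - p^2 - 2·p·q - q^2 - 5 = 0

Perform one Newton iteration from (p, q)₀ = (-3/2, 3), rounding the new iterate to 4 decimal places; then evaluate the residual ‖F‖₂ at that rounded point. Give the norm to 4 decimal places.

5.0098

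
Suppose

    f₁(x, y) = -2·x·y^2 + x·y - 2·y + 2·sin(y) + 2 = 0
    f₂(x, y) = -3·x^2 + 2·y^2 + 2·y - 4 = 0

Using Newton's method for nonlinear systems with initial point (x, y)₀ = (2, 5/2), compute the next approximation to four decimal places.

(1.3955, 1.7705)

At (2, 5/2): F = (-21.803056, 1.5000).
Jacobian J = [[-2·y^2 + y, -4·x·y + x + 2·cos(y) - 2], [-6·x, 4·y + 2]].
At the point, J = [[-10.0000, -21.602287], [-12.0000, 12.0000]] (det J = -379.227447).
Solving J·Δ = −F gives Δ = (-0.6045, -0.7295).
Then the next iterate is (x, y)₁ = (1.3955, 1.7705).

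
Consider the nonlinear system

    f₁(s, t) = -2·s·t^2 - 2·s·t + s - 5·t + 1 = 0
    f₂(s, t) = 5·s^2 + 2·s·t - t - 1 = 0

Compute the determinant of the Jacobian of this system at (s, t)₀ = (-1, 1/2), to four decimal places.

-7.5000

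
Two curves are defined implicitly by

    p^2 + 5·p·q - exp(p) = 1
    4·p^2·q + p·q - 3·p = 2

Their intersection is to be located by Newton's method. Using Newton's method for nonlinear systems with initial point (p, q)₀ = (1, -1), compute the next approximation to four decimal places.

At (1, -1): F = (-7.718282, -10.0000).
Jacobian J = [[2·p + 5·q - exp(p), 5·p], [8·p·q + q - 3, 4·p^2 + p]].
At the point, J = [[-5.718282, 5.0000], [-12.0000, 5.0000]] (det J = 31.408591).
Solving J·Δ = −F gives Δ = (-0.3632, 1.1282).
Then the next iterate is (p, q)₁ = (0.6368, 0.1282).

(0.6368, 0.1282)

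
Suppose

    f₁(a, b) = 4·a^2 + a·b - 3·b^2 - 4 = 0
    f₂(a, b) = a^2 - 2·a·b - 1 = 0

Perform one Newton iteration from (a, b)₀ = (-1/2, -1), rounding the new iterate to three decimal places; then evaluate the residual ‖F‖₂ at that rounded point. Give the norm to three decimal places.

4.469

At (-1/2, -1): F = (-5.500, -1.750).
Jacobian J = [[8·a + b, a - 6·b], [2·a - 2·b, -2·a]].
At the point, J = [[-5.000, 5.500], [1.000, 1.000]] (det J = -10.500).
Solving J·Δ = −F gives Δ = (0.393, 1.357).
Then the next iterate is (a, b)₁ = (-0.107, 0.357).
Re-evaluating at (-0.107, 0.357): F = (-4.37475, -0.91215), so ‖F‖₂ = 4.469.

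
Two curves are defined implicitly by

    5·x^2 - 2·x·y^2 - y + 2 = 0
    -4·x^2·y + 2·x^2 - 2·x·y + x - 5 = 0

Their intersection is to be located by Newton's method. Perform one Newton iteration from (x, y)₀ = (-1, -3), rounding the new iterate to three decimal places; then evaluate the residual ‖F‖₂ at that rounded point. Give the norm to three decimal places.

At (-1, -3): F = (28.000, 2.000).
Jacobian J = [[10·x - 2·y^2, -4·x·y - 1], [-8·x·y + 4·x - 2·y + 1, -4·x^2 - 2·x]].
At the point, J = [[-28.000, -13.000], [-21.000, -2.000]] (det J = -217.000).
Solving J·Δ = −F gives Δ = (-0.138, 2.452).
Then the next iterate is (x, y)₁ = (-1.138, -0.548).
Re-evaluating at (-1.138, -0.548): F = (9.70671, -1.95642), so ‖F‖₂ = 9.902.

9.902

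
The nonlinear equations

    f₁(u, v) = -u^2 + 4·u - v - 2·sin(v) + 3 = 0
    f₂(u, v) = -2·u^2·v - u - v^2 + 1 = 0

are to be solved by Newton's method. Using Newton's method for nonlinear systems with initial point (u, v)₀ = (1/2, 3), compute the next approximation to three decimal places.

(0.521, 1.439)

At (1/2, 3): F = (1.46776, -10.000).
Jacobian J = [[-2·u + 4, -2·cos(v) - 1], [-4·u·v - 1, -2·u^2 - 2·v]].
At the point, J = [[3.000, 0.97998], [-7.000, -6.500]] (det J = -12.64011).
Solving J·Δ = −F gives Δ = (0.021, -1.561).
Then the next iterate is (u, v)₁ = (0.521, 1.439).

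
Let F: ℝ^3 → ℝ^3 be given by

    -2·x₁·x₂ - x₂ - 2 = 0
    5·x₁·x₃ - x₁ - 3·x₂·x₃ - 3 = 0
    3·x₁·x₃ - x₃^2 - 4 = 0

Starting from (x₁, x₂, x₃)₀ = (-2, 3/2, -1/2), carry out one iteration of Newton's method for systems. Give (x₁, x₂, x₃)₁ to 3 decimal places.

(-5.670, -3.004, 0.351)

At (-2, 3/2, -1/2): F = (2.500, 6.250, -1.250).
Jacobian J = [[-2·x₂, -2·x₁ - 1, 0], [5·x₃ - 1, -3·x₃, 5·x₁ - 3·x₂], [3·x₃, 0, 3·x₁ - 2·x₃]].
At the point, J = [[-3.000, 3.000, 0.000], [-3.500, 1.500, -14.500], [-1.500, 0.000, -5.000]] (det J = 35.250).
Solving J·Δ = −F gives Δ = (-3.670, -4.504, 0.851).
Then the next iterate is (x₁, x₂, x₃)₁ = (-5.670, -3.004, 0.351).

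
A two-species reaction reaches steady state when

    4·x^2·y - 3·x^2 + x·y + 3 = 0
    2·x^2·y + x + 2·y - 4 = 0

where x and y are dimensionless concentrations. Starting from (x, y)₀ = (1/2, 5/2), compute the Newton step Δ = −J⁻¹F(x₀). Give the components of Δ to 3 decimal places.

At (1/2, 5/2): F = (6.000, 2.750).
Jacobian J = [[8·x·y - 6·x + y, 4·x^2 + x], [4·x·y + 1, 2·x^2 + 2]].
At the point, J = [[9.500, 1.500], [6.000, 2.500]] (det J = 14.750).
Solving J·Δ = −F gives Δ = (-0.737, 0.669).

(-0.737, 0.669)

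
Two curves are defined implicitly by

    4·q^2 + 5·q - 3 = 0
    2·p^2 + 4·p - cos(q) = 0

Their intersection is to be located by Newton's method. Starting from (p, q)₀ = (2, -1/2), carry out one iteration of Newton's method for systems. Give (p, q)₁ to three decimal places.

(0.920, 4.000)

At (2, -1/2): F = (-4.500, 15.12242).
Jacobian J = [[0, 8·q + 5], [4·p + 4, sin(q)]].
At the point, J = [[0.000, 1.000], [12.000, -0.47943]] (det J = -12.000).
Solving J·Δ = −F gives Δ = (-1.080, 4.500).
Then the next iterate is (p, q)₁ = (0.920, 4.000).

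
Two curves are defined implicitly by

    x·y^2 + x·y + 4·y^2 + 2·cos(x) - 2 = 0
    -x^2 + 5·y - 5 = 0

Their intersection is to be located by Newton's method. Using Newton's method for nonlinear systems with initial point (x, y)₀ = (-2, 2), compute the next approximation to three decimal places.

At (-2, 2): F = (1.16771, 1.000).
Jacobian J = [[y^2 + y - 2·sin(x), 2·x·y + x + 8·y], [-2·x, 5]].
At the point, J = [[7.81859, 6.000], [4.000, 5.000]] (det J = 15.09297).
Solving J·Δ = −F gives Δ = (0.011, -0.209).
Then the next iterate is (x, y)₁ = (-1.989, 1.791).

(-1.989, 1.791)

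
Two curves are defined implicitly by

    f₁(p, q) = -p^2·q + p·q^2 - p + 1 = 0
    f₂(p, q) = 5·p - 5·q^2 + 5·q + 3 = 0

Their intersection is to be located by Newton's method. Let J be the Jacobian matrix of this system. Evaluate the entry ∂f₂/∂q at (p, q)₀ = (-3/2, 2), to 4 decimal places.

∂f₂/∂q = -10·q + 5.
At (-3/2, 2) this is -15.0000.

-15.0000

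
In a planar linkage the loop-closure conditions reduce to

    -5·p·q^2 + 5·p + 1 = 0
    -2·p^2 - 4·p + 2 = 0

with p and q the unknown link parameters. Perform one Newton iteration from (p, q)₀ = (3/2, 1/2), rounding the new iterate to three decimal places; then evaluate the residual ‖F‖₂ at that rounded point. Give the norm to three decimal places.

1.922

At (3/2, 1/2): F = (6.625, -8.500).
Jacobian J = [[-5·q^2 + 5, -10·p·q], [-4·p - 4, 0]].
At the point, J = [[3.750, -7.500], [-10.000, 0.000]] (det J = -75.000).
Solving J·Δ = −F gives Δ = (-0.850, 0.458).
Then the next iterate is (p, q)₁ = (0.650, 0.958).
Re-evaluating at (0.650, 0.958): F = (1.26727, -1.445), so ‖F‖₂ = 1.922.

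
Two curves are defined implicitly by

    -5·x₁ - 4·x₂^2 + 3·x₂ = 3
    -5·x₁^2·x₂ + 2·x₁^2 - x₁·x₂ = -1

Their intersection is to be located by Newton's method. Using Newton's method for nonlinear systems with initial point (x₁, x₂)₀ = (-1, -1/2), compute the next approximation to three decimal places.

(-0.585, -0.132)

At (-1, -1/2): F = (-0.500, 5.000).
Jacobian J = [[-5, -8·x₂ + 3], [-10·x₁·x₂ + 4·x₁ - x₂, -5·x₁^2 - x₁]].
At the point, J = [[-5.000, 7.000], [-8.500, -4.000]] (det J = 79.500).
Solving J·Δ = −F gives Δ = (0.415, 0.368).
Then the next iterate is (x₁, x₂)₁ = (-0.585, -0.132).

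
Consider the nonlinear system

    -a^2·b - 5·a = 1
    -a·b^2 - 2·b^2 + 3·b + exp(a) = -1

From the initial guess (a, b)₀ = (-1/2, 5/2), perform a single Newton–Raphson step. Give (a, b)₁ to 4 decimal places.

(-0.0930, 1.9299)

At (-1/2, 5/2): F = (0.8750, -0.268469).
Jacobian J = [[-2·a·b - 5, -a^2], [-b^2 + exp(a), -2·a·b - 4·b + 3]].
At the point, J = [[-2.5000, -0.2500], [-5.643469, -4.5000]] (det J = 9.839133).
Solving J·Δ = −F gives Δ = (0.4070, -0.5701).
Then the next iterate is (a, b)₁ = (-0.0930, 1.9299).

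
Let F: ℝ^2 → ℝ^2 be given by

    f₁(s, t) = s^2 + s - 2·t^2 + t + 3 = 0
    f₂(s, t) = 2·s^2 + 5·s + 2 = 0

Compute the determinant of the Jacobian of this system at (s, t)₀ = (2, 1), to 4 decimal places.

J = [[2·s + 1, -4·t + 1], [4·s + 5, 0]].
At the point, J = [[5.0000, -3.0000], [13.0000, 0.0000]].
det J = 39.0000.

39.0000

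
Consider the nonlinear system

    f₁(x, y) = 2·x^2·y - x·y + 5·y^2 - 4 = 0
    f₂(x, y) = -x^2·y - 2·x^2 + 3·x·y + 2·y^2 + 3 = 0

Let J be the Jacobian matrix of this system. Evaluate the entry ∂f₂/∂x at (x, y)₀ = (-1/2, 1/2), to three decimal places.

4.000

∂f₂/∂x = -2·x·y - 4·x + 3·y.
At (-1/2, 1/2) this is 4.000.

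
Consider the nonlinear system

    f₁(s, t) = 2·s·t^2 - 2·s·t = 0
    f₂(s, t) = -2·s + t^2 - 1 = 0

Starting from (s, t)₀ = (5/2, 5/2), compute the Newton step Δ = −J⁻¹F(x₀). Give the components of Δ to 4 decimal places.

(-1.1452, -0.5081)

At (5/2, 5/2): F = (18.7500, 0.2500).
Jacobian J = [[2·t^2 - 2·t, 4·s·t - 2·s], [-2, 2·t]].
At the point, J = [[7.5000, 20.0000], [-2.0000, 5.0000]] (det J = 77.5000).
Solving J·Δ = −F gives Δ = (-1.1452, -0.5081).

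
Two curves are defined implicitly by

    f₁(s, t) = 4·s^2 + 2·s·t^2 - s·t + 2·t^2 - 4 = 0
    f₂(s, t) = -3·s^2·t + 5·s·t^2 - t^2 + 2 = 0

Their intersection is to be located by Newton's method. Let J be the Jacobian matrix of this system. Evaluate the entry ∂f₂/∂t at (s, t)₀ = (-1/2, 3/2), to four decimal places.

∂f₂/∂t = -3·s^2 + 10·s·t - 2·t.
At (-1/2, 3/2) this is -11.2500.

-11.2500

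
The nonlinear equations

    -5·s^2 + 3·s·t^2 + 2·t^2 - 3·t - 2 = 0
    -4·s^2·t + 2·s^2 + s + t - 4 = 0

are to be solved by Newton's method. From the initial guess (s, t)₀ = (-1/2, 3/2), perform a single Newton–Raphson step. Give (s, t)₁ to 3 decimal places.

At (-1/2, 3/2): F = (-6.625, -4.000).
Jacobian J = [[-10·s + 3·t^2, 6·s·t + 4·t - 3], [-8·s·t + 4·s + 1, -4·s^2 + 1]].
At the point, J = [[11.750, -1.500], [5.000, 0.000]] (det J = 7.500).
Solving J·Δ = −F gives Δ = (0.800, 1.850).
Then the next iterate is (s, t)₁ = (0.300, 3.350).

(0.300, 3.350)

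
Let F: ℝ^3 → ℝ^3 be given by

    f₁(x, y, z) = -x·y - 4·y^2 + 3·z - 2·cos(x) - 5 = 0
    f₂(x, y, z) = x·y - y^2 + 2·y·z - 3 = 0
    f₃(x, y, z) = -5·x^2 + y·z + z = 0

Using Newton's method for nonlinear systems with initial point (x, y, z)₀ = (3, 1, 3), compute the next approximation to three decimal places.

(1.613, 0.747, 2.080)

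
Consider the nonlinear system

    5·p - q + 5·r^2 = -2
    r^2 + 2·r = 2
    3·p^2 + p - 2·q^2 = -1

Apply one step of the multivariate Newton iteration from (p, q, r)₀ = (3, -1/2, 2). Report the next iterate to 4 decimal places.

(0.7414, 5.7069, 1.0000)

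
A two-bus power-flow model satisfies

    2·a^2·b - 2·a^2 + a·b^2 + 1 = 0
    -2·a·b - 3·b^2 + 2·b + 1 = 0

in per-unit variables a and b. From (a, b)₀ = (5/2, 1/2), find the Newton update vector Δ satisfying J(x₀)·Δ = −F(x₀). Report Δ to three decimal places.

(-1.069, -0.030)

At (5/2, 1/2): F = (-4.625, -1.250).
Jacobian J = [[4·a·b - 4·a + b^2, 2·a^2 + 2·a·b], [-2·b, -2·a - 6·b + 2]].
At the point, J = [[-4.750, 15.000], [-1.000, -6.000]] (det J = 43.500).
Solving J·Δ = −F gives Δ = (-1.069, -0.030).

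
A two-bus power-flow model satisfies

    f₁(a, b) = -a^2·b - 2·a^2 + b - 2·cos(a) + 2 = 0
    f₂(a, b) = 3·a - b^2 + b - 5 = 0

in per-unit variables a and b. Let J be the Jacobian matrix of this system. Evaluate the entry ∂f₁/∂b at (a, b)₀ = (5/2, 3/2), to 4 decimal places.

-5.2500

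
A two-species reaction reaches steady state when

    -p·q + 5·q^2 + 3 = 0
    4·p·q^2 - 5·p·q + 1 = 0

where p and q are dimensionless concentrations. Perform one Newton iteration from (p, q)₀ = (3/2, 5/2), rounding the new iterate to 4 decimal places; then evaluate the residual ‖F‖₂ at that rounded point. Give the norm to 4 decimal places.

At (3/2, 5/2): F = (30.5000, 19.7500).
Jacobian J = [[-q, -p + 10·q], [4·q^2 - 5·q, 8·p·q - 5·p]].
At the point, J = [[-2.5000, 23.5000], [12.5000, 22.5000]] (det J = -350.0000).
Solving J·Δ = −F gives Δ = (0.6346, -1.2304).
Then the next iterate is (p, q)₁ = (2.1346, 1.2696).
Re-evaluating at (2.1346, 1.2696): F = (8.349333, 1.212471), so ‖F‖₂ = 8.4369.

8.4369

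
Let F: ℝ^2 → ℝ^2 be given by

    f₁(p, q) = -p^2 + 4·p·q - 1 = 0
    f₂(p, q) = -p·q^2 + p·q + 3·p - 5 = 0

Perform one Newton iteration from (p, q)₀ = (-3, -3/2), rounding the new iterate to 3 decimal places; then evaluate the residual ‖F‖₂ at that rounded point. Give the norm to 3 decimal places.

245.585

At (-3, -3/2): F = (8.000, -2.750).
Jacobian J = [[-2·p + 4·q, 4·p], [-q^2 + q + 3, -2·p·q + p]].
At the point, J = [[0.000, -12.000], [-0.750, -12.000]] (det J = -9.000).
Solving J·Δ = −F gives Δ = (-14.333, 0.667).
Then the next iterate is (p, q)₁ = (-17.333, -0.833).
Re-evaluating at (-17.333, -0.833): F = (-243.67933, -30.53343), so ‖F‖₂ = 245.585.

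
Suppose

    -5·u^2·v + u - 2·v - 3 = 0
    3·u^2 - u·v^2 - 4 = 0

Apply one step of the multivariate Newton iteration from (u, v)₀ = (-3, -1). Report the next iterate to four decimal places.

(-1.6426, -0.9652)

At (-3, -1): F = (41.0000, 26.0000).
Jacobian J = [[-10·u·v + 1, -5·u^2 - 2], [6·u - v^2, -2·u·v]].
At the point, J = [[-29.0000, -47.0000], [-19.0000, -6.0000]] (det J = -719.0000).
Solving J·Δ = −F gives Δ = (1.3574, 0.0348).
Then the next iterate is (u, v)₁ = (-1.6426, -0.9652).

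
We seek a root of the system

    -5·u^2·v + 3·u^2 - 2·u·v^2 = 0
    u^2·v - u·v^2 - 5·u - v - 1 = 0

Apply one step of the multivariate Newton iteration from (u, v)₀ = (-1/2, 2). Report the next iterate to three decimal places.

At (-1/2, 2): F = (2.250, 2.000).
Jacobian J = [[-10·u·v + 6·u - 2·v^2, -5·u^2 - 4·u·v], [2·u·v - v^2 - 5, u^2 - 2·u·v - 1]].
At the point, J = [[-1.000, 2.750], [-11.000, 1.250]] (det J = 29.000).
Solving J·Δ = −F gives Δ = (0.093, -0.784).
Then the next iterate is (u, v)₁ = (-0.407, 1.216).

(-0.407, 1.216)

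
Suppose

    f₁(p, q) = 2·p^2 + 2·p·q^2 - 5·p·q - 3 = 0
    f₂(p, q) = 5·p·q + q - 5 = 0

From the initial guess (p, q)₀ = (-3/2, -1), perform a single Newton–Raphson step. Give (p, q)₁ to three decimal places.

(-2.127, -0.287)

At (-3/2, -1): F = (-9.000, 1.500).
Jacobian J = [[4·p + 2·q^2 - 5·q, 4·p·q - 5·p], [5·q, 5·p + 1]].
At the point, J = [[1.000, 13.500], [-5.000, -6.500]] (det J = 61.000).
Solving J·Δ = −F gives Δ = (-0.627, 0.713).
Then the next iterate is (p, q)₁ = (-2.127, -0.287).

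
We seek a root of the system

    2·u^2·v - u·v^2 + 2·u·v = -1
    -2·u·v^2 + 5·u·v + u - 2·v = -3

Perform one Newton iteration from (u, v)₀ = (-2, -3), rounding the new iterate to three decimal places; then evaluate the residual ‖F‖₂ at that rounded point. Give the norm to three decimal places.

21.498

At (-2, -3): F = (7.000, 73.000).
Jacobian J = [[4·u·v - v^2 + 2·v, 2·u^2 - 2·u·v + 2·u], [-2·v^2 + 5·v + 1, -4·u·v + 5·u - 2]].
At the point, J = [[9.000, -8.000], [-32.000, -36.000]] (det J = -580.000).
Solving J·Δ = −F gives Δ = (0.572, 1.519).
Then the next iterate is (u, v)₁ = (-1.428, -1.481).
Re-evaluating at (-1.428, -1.481): F = (2.32179, 21.37258), so ‖F‖₂ = 21.498.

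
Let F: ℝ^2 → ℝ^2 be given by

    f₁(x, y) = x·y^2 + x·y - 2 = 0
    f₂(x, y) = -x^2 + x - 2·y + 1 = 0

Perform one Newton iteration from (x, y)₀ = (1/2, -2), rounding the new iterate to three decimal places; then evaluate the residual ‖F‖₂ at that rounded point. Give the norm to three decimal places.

At (1/2, -2): F = (-1.000, 5.250).
Jacobian J = [[y^2 + y, 2·x·y + x], [-2·x + 1, -2]].
At the point, J = [[2.000, -1.500], [0.000, -2.000]] (det J = -4.000).
Solving J·Δ = −F gives Δ = (2.469, 2.625).
Then the next iterate is (x, y)₁ = (2.969, 0.625).
Re-evaluating at (2.969, 0.625): F = (1.01539, -6.09596), so ‖F‖₂ = 6.180.

6.180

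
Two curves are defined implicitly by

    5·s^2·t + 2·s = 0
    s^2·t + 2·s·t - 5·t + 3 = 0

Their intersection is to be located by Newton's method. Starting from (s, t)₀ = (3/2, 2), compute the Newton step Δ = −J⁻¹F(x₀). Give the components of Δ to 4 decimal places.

At (3/2, 2): F = (25.5000, 3.5000).
Jacobian J = [[10·s·t + 2, 5·s^2], [2·s·t + 2·t, s^2 + 2·s - 5]].
At the point, J = [[32.0000, 11.2500], [10.0000, 0.2500]] (det J = -104.5000).
Solving J·Δ = −F gives Δ = (-0.3158, -1.3684).

(-0.3158, -1.3684)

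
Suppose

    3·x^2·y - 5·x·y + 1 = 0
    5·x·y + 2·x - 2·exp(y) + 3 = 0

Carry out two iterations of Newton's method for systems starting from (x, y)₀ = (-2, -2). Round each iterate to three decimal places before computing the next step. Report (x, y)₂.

(-1.194, -0.216)

At (-2, -2): F = (-43.000, 18.72933).
Jacobian J = [[6·x·y - 5·y, 3·x^2 - 5·x], [5·y + 2, 5·x - 2·exp(y)]].
At the point, J = [[34.000, 22.000], [-8.000, -10.27067]] (det J = -173.20280).
Solving J·Δ = −F gives Δ = (0.171, 1.690).
Then the next iterate is (x, y)₁ = (-1.829, -0.310).
Round to (-1.829, -0.310) and repeat: F = (-4.94602, 0.71006), J = [[4.95194, 19.18072], [0.450, -10.61189]].
Δ = (0.635, 0.094), so (x, y)₂ = (-1.194, -0.216).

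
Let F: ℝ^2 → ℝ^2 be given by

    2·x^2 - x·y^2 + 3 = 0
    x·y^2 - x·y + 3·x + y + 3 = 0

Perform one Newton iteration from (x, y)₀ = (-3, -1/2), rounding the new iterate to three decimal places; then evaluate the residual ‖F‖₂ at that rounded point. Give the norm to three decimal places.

At (-3, -1/2): F = (21.750, -8.750).
Jacobian J = [[4·x - y^2, -2·x·y], [y^2 - y + 3, 2·x·y - x + 1]].
At the point, J = [[-12.250, -3.000], [3.750, 7.000]] (det J = -74.500).
Solving J·Δ = −F gives Δ = (1.691, 0.344).
Then the next iterate is (x, y)₁ = (-1.309, -0.156).
Re-evaluating at (-1.309, -0.156): F = (6.45882, -1.31906), so ‖F‖₂ = 6.592.

6.592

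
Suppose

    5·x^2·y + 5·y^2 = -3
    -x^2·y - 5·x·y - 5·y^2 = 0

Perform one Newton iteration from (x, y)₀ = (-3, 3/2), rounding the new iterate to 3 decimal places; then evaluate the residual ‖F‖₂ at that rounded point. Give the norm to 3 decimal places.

At (-3, 3/2): F = (81.750, -2.250).
Jacobian J = [[10·x·y, 5·x^2 + 10·y], [-2·x·y - 5·y, -x^2 - 5·x - 10·y]].
At the point, J = [[-45.000, 60.000], [1.500, -9.000]] (det J = 315.000).
Solving J·Δ = −F gives Δ = (1.907, 0.068).
Then the next iterate is (x, y)₁ = (-1.093, 1.568).
Re-evaluating at (-1.093, 1.568): F = (24.65917, -5.59721), so ‖F‖₂ = 25.286.

25.286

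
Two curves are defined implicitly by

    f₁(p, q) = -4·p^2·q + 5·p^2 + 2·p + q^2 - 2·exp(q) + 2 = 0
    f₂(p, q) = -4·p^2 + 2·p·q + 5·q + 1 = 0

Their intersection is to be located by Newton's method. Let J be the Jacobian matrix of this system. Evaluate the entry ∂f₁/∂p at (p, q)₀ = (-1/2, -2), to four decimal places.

∂f₁/∂p = -8·p·q + 10·p + 2.
At (-1/2, -2) this is -11.0000.

-11.0000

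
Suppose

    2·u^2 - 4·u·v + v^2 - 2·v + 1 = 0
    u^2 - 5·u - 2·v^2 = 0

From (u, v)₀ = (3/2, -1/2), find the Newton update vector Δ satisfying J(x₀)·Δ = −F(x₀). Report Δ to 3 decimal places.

(-16.125, -13.250)

At (3/2, -1/2): F = (9.750, -5.750).
Jacobian J = [[4·u - 4·v, -4·u + 2·v - 2], [2·u - 5, -4·v]].
At the point, J = [[8.000, -9.000], [-2.000, 2.000]] (det J = -2.000).
Solving J·Δ = −F gives Δ = (-16.125, -13.250).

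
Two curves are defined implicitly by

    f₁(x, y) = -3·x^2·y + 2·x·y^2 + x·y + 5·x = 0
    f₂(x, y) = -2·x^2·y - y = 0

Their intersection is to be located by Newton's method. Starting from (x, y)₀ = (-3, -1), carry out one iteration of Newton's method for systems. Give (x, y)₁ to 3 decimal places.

(-17.250, 9.000)

At (-3, -1): F = (9.000, 19.000).
Jacobian J = [[-6·x·y + 2·y^2 + y + 5, -3·x^2 + 4·x·y + x], [-4·x·y, -2·x^2 - 1]].
At the point, J = [[-12.000, -18.000], [-12.000, -19.000]] (det J = 12.000).
Solving J·Δ = −F gives Δ = (-14.250, 10.000).
Then the next iterate is (x, y)₁ = (-17.250, 9.000).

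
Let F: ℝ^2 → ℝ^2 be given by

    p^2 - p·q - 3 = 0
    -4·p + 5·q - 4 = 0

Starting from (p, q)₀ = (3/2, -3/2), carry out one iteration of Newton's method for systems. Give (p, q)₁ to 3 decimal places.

At (3/2, -3/2): F = (1.500, -17.500).
Jacobian J = [[2·p - q, -p], [-4, 5]].
At the point, J = [[4.500, -1.500], [-4.000, 5.000]] (det J = 16.500).
Solving J·Δ = −F gives Δ = (1.136, 4.409).
Then the next iterate is (p, q)₁ = (2.636, 2.909).

(2.636, 2.909)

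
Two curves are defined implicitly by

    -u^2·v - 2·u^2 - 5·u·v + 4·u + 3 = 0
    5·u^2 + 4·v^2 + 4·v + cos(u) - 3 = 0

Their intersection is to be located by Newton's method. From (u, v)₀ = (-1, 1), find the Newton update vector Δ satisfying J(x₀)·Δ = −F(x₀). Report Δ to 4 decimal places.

At (-1, 1): F = (1.0000, 10.540302).
Jacobian J = [[-2·u·v - 4·u - 5·v + 4, -u^2 - 5·u], [10·u - sin(u), 8·v + 4]].
At the point, J = [[5.0000, 4.0000], [-9.158529, 12.0000]] (det J = 96.634116).
Solving J·Δ = −F gives Δ = (0.3121, -0.6401).

(0.3121, -0.6401)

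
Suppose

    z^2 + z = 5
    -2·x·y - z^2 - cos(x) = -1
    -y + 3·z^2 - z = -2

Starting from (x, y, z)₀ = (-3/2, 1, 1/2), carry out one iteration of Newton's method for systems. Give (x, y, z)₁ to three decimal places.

At (-3/2, 1, 1/2): F = (-4.250, 3.67926, 1.250).
Jacobian J = [[0, 0, 2·z + 1], [-2·y + sin(x), -2·x, -2·z], [0, -1, 6·z - 1]].
At the point, J = [[0.000, 0.000, 2.000], [-2.99749, 3.000, -1.000], [0.000, -1.000, 2.000]] (det J = 5.99499).
Solving J·Δ = −F gives Δ = (6.023, 5.500, 2.125).
Then the next iterate is (x, y, z)₁ = (4.523, 6.500, 2.625).

(4.523, 6.500, 2.625)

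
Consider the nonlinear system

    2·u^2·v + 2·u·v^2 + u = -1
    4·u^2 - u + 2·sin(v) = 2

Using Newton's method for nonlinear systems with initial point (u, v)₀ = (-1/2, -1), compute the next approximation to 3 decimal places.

At (-1/2, -1): F = (-1.000, -2.18294).
Jacobian J = [[4·u·v + 2·v^2 + 1, 2·u^2 + 4·u·v], [8·u - 1, 2·cos(v)]].
At the point, J = [[5.000, 2.500], [-5.000, 1.08060]] (det J = 17.90302).
Solving J·Δ = −F gives Δ = (-0.244, 0.889).
Then the next iterate is (u, v)₁ = (-0.744, -0.111).

(-0.744, -0.111)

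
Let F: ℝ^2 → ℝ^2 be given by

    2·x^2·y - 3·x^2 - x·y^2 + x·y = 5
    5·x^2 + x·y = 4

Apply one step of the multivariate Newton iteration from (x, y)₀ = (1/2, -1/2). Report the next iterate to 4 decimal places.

At (1/2, -1/2): F = (-6.3750, -3.0000).
Jacobian J = [[4·x·y - 6·x - y^2 + y, 2·x^2 - 2·x·y + x], [10·x + y, x]].
At the point, J = [[-4.7500, 1.5000], [4.5000, 0.5000]] (det J = -9.1250).
Solving J·Δ = −F gives Δ = (0.1438, 4.7055).
Then the next iterate is (x, y)₁ = (0.6438, 4.2055).

(0.6438, 4.2055)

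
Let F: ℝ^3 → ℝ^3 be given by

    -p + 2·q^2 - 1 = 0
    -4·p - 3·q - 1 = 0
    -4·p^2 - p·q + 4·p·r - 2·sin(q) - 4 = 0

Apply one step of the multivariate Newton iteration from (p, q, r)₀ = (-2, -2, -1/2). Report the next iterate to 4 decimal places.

(0.6552, -1.2069, 2.8185)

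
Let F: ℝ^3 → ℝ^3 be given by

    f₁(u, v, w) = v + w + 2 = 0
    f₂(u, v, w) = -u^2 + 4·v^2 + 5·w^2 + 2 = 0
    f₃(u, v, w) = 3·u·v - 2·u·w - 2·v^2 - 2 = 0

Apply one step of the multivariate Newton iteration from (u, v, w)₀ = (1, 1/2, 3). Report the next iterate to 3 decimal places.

(-1.033, -3.882, 1.882)

At (1, 1/2, 3): F = (5.500, 47.000, -7.000).
Jacobian J = [[0, 1, 1], [-2·u, 8·v, 10·w], [3·v - 2·w, 3·u - 4·v, -2·u]].
At the point, J = [[0.000, 1.000, 1.000], [-2.000, 4.000, 30.000], [-4.500, 1.000, -2.000]] (det J = -123.000).
Solving J·Δ = −F gives Δ = (-2.033, -4.382, -1.118).
Then the next iterate is (u, v, w)₁ = (-1.033, -3.882, 1.882).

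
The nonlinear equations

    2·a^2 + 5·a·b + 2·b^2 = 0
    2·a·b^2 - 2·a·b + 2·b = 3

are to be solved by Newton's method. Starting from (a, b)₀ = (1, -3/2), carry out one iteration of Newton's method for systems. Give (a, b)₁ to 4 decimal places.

(0.7368, -1.5789)

At (1, -3/2): F = (-1.0000, 1.5000).
Jacobian J = [[4·a + 5·b, 5·a + 4·b], [2·b^2 - 2·b, 4·a·b - 2·a + 2]].
At the point, J = [[-3.5000, -1.0000], [7.5000, -6.0000]] (det J = 28.5000).
Solving J·Δ = −F gives Δ = (-0.2632, -0.0789).
Then the next iterate is (a, b)₁ = (0.7368, -1.5789).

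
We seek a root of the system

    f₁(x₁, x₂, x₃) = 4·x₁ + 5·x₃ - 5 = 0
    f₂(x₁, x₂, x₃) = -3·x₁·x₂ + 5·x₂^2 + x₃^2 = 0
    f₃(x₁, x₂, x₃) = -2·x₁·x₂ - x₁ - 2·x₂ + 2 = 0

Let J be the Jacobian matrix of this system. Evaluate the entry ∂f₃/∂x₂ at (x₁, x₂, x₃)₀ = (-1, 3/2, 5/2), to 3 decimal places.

0.000

∂f₃/∂x₂ = -2·x₁ - 2.
At (-1, 3/2, 5/2) this is 0.000.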